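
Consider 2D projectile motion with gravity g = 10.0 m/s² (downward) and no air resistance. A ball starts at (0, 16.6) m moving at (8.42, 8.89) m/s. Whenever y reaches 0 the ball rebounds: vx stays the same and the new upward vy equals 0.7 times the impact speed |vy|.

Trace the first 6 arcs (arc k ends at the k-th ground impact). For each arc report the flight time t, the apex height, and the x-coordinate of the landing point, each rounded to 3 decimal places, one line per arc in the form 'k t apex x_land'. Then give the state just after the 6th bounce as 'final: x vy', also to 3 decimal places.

Arc 1: start y=16.600, vy=8.890 → t=2.916, apex=20.552, x_land=24.556, impact vy=-20.274
  bounce: vy ← 0.7·20.274 = 14.192
Arc 2: start y=0.000, vy=14.192 → t=2.838, apex=10.070, x_land=48.455, impact vy=-14.192
  bounce: vy ← 0.7·14.192 = 9.934
Arc 3: start y=0.000, vy=9.934 → t=1.987, apex=4.934, x_land=65.184, impact vy=-9.934
  bounce: vy ← 0.7·9.934 = 6.954
Arc 4: start y=0.000, vy=6.954 → t=1.391, apex=2.418, x_land=76.895, impact vy=-6.954
  bounce: vy ← 0.7·6.954 = 4.868
Arc 5: start y=0.000, vy=4.868 → t=0.974, apex=1.185, x_land=85.092, impact vy=-4.868
  bounce: vy ← 0.7·4.868 = 3.407
Arc 6: start y=0.000, vy=3.407 → t=0.681, apex=0.581, x_land=90.830, impact vy=-3.407
  bounce: vy ← 0.7·3.407 = 2.385

1 2.916 20.552 24.556
2 2.838 10.070 48.455
3 1.987 4.934 65.184
4 1.391 2.418 76.895
5 0.974 1.185 85.092
6 0.681 0.581 90.830
final: 90.830 2.385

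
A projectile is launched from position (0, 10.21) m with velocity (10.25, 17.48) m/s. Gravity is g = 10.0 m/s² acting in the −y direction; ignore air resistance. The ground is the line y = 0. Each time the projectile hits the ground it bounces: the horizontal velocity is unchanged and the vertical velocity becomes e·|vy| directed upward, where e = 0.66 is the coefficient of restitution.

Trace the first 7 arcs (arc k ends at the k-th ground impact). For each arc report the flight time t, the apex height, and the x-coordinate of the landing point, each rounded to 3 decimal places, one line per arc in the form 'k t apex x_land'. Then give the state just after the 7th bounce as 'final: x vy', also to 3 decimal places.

Arc 1: start y=10.210, vy=17.480 → t=4.006, apex=25.488, x_land=41.059, impact vy=-22.578
  bounce: vy ← 0.66·22.578 = 14.901
Arc 2: start y=0.000, vy=14.901 → t=2.980, apex=11.102, x_land=71.607, impact vy=-14.901
  bounce: vy ← 0.66·14.901 = 9.835
Arc 3: start y=0.000, vy=9.835 → t=1.967, apex=4.836, x_land=91.768, impact vy=-9.835
  bounce: vy ← 0.66·9.835 = 6.491
Arc 4: start y=0.000, vy=6.491 → t=1.298, apex=2.107, x_land=105.075, impact vy=-6.491
  bounce: vy ← 0.66·6.491 = 4.284
Arc 5: start y=0.000, vy=4.284 → t=0.857, apex=0.918, x_land=113.857, impact vy=-4.284
  bounce: vy ← 0.66·4.284 = 2.827
Arc 6: start y=0.000, vy=2.827 → t=0.565, apex=0.400, x_land=119.653, impact vy=-2.827
  bounce: vy ← 0.66·2.827 = 1.866
Arc 7: start y=0.000, vy=1.866 → t=0.373, apex=0.174, x_land=123.479, impact vy=-1.866
  bounce: vy ← 0.66·1.866 = 1.232

1 4.006 25.488 41.059
2 2.980 11.102 71.607
3 1.967 4.836 91.768
4 1.298 2.107 105.075
5 0.857 0.918 113.857
6 0.565 0.400 119.653
7 0.373 0.174 123.479
final: 123.479 1.232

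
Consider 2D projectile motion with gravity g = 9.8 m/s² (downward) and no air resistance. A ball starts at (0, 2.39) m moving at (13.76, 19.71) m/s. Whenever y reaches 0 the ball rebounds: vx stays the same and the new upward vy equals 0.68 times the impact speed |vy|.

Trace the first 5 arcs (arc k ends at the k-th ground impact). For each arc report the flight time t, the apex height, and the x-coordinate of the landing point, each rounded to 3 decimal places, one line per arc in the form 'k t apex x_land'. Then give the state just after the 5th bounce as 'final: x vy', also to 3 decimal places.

1 4.140 22.211 56.970
2 2.895 10.270 96.812
3 1.969 4.749 123.904
4 1.339 2.196 142.327
5 0.910 1.015 154.855
final: 154.855 3.034

Arc 1: start y=2.390, vy=19.710 → t=4.140, apex=22.211, x_land=56.970, impact vy=-20.865
  bounce: vy ← 0.68·20.865 = 14.188
Arc 2: start y=0.000, vy=14.188 → t=2.895, apex=10.270, x_land=96.812, impact vy=-14.188
  bounce: vy ← 0.68·14.188 = 9.648
Arc 3: start y=0.000, vy=9.648 → t=1.969, apex=4.749, x_land=123.904, impact vy=-9.648
  bounce: vy ← 0.68·9.648 = 6.560
Arc 4: start y=0.000, vy=6.560 → t=1.339, apex=2.196, x_land=142.327, impact vy=-6.560
  bounce: vy ← 0.68·6.560 = 4.461
Arc 5: start y=0.000, vy=4.461 → t=0.910, apex=1.015, x_land=154.855, impact vy=-4.461
  bounce: vy ← 0.68·4.461 = 3.034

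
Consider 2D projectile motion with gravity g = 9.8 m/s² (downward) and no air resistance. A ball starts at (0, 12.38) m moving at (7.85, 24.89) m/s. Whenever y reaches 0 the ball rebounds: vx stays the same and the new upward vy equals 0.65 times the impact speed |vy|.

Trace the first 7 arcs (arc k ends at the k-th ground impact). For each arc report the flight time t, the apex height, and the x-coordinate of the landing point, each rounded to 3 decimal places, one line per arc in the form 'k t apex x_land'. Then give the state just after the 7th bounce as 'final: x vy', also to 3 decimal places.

Arc 1: start y=12.380, vy=24.890 → t=5.536, apex=43.988, x_land=43.457, impact vy=-29.363
  bounce: vy ← 0.65·29.363 = 19.086
Arc 2: start y=0.000, vy=19.086 → t=3.895, apex=18.585, x_land=74.033, impact vy=-19.086
  bounce: vy ← 0.65·19.086 = 12.406
Arc 3: start y=0.000, vy=12.406 → t=2.532, apex=7.852, x_land=93.908, impact vy=-12.406
  bounce: vy ← 0.65·12.406 = 8.064
Arc 4: start y=0.000, vy=8.064 → t=1.646, apex=3.318, x_land=106.826, impact vy=-8.064
  bounce: vy ← 0.65·8.064 = 5.241
Arc 5: start y=0.000, vy=5.241 → t=1.070, apex=1.402, x_land=115.223, impact vy=-5.241
  bounce: vy ← 0.65·5.241 = 3.407
Arc 6: start y=0.000, vy=3.407 → t=0.695, apex=0.592, x_land=120.681, impact vy=-3.407
  bounce: vy ← 0.65·3.407 = 2.214
Arc 7: start y=0.000, vy=2.214 → t=0.452, apex=0.250, x_land=124.229, impact vy=-2.214
  bounce: vy ← 0.65·2.214 = 1.439

1 5.536 43.988 43.457
2 3.895 18.585 74.033
3 2.532 7.852 93.908
4 1.646 3.318 106.826
5 1.070 1.402 115.223
6 0.695 0.592 120.681
7 0.452 0.250 124.229
final: 124.229 1.439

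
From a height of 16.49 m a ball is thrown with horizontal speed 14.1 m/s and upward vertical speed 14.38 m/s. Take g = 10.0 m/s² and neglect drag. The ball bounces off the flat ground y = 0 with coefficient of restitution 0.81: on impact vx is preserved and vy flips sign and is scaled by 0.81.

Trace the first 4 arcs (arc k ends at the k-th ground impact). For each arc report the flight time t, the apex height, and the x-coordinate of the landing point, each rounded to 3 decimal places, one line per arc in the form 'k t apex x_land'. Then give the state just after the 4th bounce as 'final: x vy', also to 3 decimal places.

Arc 1: start y=16.490, vy=14.380 → t=3.754, apex=26.829, x_land=52.937, impact vy=-23.164
  bounce: vy ← 0.81·23.164 = 18.763
Arc 2: start y=0.000, vy=18.763 → t=3.753, apex=17.603, x_land=105.849, impact vy=-18.763
  bounce: vy ← 0.81·18.763 = 15.198
Arc 3: start y=0.000, vy=15.198 → t=3.040, apex=11.549, x_land=148.708, impact vy=-15.198
  bounce: vy ← 0.81·15.198 = 12.310
Arc 4: start y=0.000, vy=12.310 → t=2.462, apex=7.577, x_land=183.423, impact vy=-12.310
  bounce: vy ← 0.81·12.310 = 9.971

1 3.754 26.829 52.937
2 3.753 17.603 105.849
3 3.040 11.549 148.708
4 2.462 7.577 183.423
final: 183.423 9.971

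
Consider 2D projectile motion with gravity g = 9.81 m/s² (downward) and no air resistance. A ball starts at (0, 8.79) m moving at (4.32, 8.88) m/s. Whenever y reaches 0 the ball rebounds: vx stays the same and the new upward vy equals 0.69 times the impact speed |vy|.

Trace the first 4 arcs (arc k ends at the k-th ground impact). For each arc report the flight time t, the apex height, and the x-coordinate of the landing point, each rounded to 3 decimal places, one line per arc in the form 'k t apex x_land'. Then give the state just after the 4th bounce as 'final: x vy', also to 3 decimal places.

Arc 1: start y=8.790, vy=8.880 → t=2.521, apex=12.809, x_land=10.892, impact vy=-15.853
  bounce: vy ← 0.69·15.853 = 10.938
Arc 2: start y=0.000, vy=10.938 → t=2.230, apex=6.098, x_land=20.525, impact vy=-10.938
  bounce: vy ← 0.69·10.938 = 7.548
Arc 3: start y=0.000, vy=7.548 → t=1.539, apex=2.903, x_land=27.173, impact vy=-7.548
  bounce: vy ← 0.69·7.548 = 5.208
Arc 4: start y=0.000, vy=5.208 → t=1.062, apex=1.382, x_land=31.760, impact vy=-5.208
  bounce: vy ← 0.69·5.208 = 3.593

1 2.521 12.809 10.892
2 2.230 6.098 20.525
3 1.539 2.903 27.173
4 1.062 1.382 31.760
final: 31.760 3.593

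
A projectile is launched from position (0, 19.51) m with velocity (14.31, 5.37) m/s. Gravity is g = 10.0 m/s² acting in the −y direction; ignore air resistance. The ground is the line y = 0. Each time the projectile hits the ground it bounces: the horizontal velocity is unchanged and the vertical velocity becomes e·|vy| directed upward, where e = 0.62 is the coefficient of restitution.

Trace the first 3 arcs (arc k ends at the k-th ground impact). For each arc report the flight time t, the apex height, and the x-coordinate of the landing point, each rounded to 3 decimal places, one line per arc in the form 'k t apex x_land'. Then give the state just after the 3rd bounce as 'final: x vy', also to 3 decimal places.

1 2.584 20.952 36.978
2 2.538 8.054 73.301
3 1.574 3.096 95.822
final: 95.822 4.879

Arc 1: start y=19.510, vy=5.370 → t=2.584, apex=20.952, x_land=36.978, impact vy=-20.470
  bounce: vy ← 0.62·20.470 = 12.692
Arc 2: start y=0.000, vy=12.692 → t=2.538, apex=8.054, x_land=73.301, impact vy=-12.692
  bounce: vy ← 0.62·12.692 = 7.869
Arc 3: start y=0.000, vy=7.869 → t=1.574, apex=3.096, x_land=95.822, impact vy=-7.869
  bounce: vy ← 0.62·7.869 = 4.879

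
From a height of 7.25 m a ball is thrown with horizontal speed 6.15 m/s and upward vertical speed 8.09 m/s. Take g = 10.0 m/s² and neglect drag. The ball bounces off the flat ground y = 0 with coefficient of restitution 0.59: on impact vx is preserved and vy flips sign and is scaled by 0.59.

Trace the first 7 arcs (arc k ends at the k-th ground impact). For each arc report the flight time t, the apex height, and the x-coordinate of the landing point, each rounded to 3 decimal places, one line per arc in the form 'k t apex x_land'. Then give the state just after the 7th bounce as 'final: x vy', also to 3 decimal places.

Arc 1: start y=7.250, vy=8.090 → t=2.260, apex=10.522, x_land=13.897, impact vy=-14.507
  bounce: vy ← 0.59·14.507 = 8.559
Arc 2: start y=0.000, vy=8.559 → t=1.712, apex=3.663, x_land=24.425, impact vy=-8.559
  bounce: vy ← 0.59·8.559 = 5.050
Arc 3: start y=0.000, vy=5.050 → t=1.010, apex=1.275, x_land=30.636, impact vy=-5.050
  bounce: vy ← 0.59·5.050 = 2.979
Arc 4: start y=0.000, vy=2.979 → t=0.596, apex=0.444, x_land=34.301, impact vy=-2.979
  bounce: vy ← 0.59·2.979 = 1.758
Arc 5: start y=0.000, vy=1.758 → t=0.352, apex=0.155, x_land=36.463, impact vy=-1.758
  bounce: vy ← 0.59·1.758 = 1.037
Arc 6: start y=0.000, vy=1.037 → t=0.207, apex=0.054, x_land=37.738, impact vy=-1.037
  bounce: vy ← 0.59·1.037 = 0.612
Arc 7: start y=0.000, vy=0.612 → t=0.122, apex=0.019, x_land=38.491, impact vy=-0.612
  bounce: vy ← 0.59·0.612 = 0.361

1 2.260 10.522 13.897
2 1.712 3.663 24.425
3 1.010 1.275 30.636
4 0.596 0.444 34.301
5 0.352 0.155 36.463
6 0.207 0.054 37.738
7 0.122 0.019 38.491
final: 38.491 0.361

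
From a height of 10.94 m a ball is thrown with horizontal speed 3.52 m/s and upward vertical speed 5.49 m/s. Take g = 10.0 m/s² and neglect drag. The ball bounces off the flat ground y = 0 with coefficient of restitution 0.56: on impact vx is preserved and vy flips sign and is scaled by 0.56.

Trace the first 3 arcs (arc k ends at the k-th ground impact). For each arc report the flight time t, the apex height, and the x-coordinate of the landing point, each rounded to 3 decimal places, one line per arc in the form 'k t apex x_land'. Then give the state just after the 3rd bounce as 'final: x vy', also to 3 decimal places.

Arc 1: start y=10.940, vy=5.490 → t=2.127, apex=12.447, x_land=7.486, impact vy=-15.778
  bounce: vy ← 0.56·15.778 = 8.836
Arc 2: start y=0.000, vy=8.836 → t=1.767, apex=3.903, x_land=13.707, impact vy=-8.836
  bounce: vy ← 0.56·8.836 = 4.948
Arc 3: start y=0.000, vy=4.948 → t=0.990, apex=1.224, x_land=17.190, impact vy=-4.948
  bounce: vy ← 0.56·4.948 = 2.771

1 2.127 12.447 7.486
2 1.767 3.903 13.707
3 0.990 1.224 17.190
final: 17.190 2.771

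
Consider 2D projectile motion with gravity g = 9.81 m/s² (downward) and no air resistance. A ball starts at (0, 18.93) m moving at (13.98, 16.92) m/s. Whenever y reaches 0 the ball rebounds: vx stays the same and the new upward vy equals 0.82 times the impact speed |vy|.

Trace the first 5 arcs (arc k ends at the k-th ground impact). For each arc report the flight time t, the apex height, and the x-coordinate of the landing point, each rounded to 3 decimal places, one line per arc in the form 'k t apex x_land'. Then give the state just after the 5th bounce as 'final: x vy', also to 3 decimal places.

1 4.339 33.522 60.659
2 4.287 22.540 120.596
3 3.516 15.156 169.744
4 2.883 10.191 210.046
5 2.364 6.852 243.093
final: 243.093 9.508

Arc 1: start y=18.930, vy=16.920 → t=4.339, apex=33.522, x_land=60.659, impact vy=-25.646
  bounce: vy ← 0.82·25.646 = 21.029
Arc 2: start y=0.000, vy=21.029 → t=4.287, apex=22.540, x_land=120.596, impact vy=-21.029
  bounce: vy ← 0.82·21.029 = 17.244
Arc 3: start y=0.000, vy=17.244 → t=3.516, apex=15.156, x_land=169.744, impact vy=-17.244
  bounce: vy ← 0.82·17.244 = 14.140
Arc 4: start y=0.000, vy=14.140 → t=2.883, apex=10.191, x_land=210.046, impact vy=-14.140
  bounce: vy ← 0.82·14.140 = 11.595
Arc 5: start y=0.000, vy=11.595 → t=2.364, apex=6.852, x_land=243.093, impact vy=-11.595
  bounce: vy ← 0.82·11.595 = 9.508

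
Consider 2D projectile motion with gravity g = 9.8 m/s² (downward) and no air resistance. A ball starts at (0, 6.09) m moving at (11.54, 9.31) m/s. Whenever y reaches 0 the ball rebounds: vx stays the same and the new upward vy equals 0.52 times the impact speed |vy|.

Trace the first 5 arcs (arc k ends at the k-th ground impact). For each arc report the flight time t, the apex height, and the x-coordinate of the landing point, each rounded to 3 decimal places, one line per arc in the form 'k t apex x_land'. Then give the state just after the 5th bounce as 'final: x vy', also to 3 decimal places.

Arc 1: start y=6.090, vy=9.310 → t=2.415, apex=10.512, x_land=27.866, impact vy=-14.354
  bounce: vy ← 0.52·14.354 = 7.464
Arc 2: start y=0.000, vy=7.464 → t=1.523, apex=2.843, x_land=45.444, impact vy=-7.464
  bounce: vy ← 0.52·7.464 = 3.881
Arc 3: start y=0.000, vy=3.881 → t=0.792, apex=0.769, x_land=54.585, impact vy=-3.881
  bounce: vy ← 0.52·3.881 = 2.018
Arc 4: start y=0.000, vy=2.018 → t=0.412, apex=0.208, x_land=59.339, impact vy=-2.018
  bounce: vy ← 0.52·2.018 = 1.050
Arc 5: start y=0.000, vy=1.050 → t=0.214, apex=0.056, x_land=61.810, impact vy=-1.050
  bounce: vy ← 0.52·1.050 = 0.546

1 2.415 10.512 27.866
2 1.523 2.843 45.444
3 0.792 0.769 54.585
4 0.412 0.208 59.339
5 0.214 0.056 61.810
final: 61.810 0.546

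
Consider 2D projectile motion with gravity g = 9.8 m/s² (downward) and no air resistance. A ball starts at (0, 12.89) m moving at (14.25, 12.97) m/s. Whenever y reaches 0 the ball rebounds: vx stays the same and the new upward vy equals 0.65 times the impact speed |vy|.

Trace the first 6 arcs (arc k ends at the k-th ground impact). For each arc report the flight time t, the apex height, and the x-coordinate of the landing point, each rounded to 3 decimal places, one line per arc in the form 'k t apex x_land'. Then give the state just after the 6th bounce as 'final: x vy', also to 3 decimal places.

Arc 1: start y=12.890, vy=12.970 → t=3.417, apex=21.473, x_land=48.690, impact vy=-20.515
  bounce: vy ← 0.65·20.515 = 13.335
Arc 2: start y=0.000, vy=13.335 → t=2.721, apex=9.072, x_land=87.470, impact vy=-13.335
  bounce: vy ← 0.65·13.335 = 8.668
Arc 3: start y=0.000, vy=8.668 → t=1.769, apex=3.833, x_land=112.676, impact vy=-8.668
  bounce: vy ← 0.65·8.668 = 5.634
Arc 4: start y=0.000, vy=5.634 → t=1.150, apex=1.619, x_land=129.061, impact vy=-5.634
  bounce: vy ← 0.65·5.634 = 3.662
Arc 5: start y=0.000, vy=3.662 → t=0.747, apex=0.684, x_land=139.711, impact vy=-3.662
  bounce: vy ← 0.65·3.662 = 2.380
Arc 6: start y=0.000, vy=2.380 → t=0.486, apex=0.289, x_land=146.633, impact vy=-2.380
  bounce: vy ← 0.65·2.380 = 1.547

1 3.417 21.473 48.690
2 2.721 9.072 87.470
3 1.769 3.833 112.676
4 1.150 1.619 129.061
5 0.747 0.684 139.711
6 0.486 0.289 146.633
final: 146.633 1.547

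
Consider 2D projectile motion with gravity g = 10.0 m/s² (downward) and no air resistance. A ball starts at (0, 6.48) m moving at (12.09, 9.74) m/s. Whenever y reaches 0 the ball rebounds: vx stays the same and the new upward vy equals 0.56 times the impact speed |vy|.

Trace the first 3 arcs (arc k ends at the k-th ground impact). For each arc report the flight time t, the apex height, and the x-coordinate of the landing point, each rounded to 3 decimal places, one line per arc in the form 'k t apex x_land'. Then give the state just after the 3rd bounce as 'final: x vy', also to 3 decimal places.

Arc 1: start y=6.480, vy=9.740 → t=2.472, apex=11.223, x_land=29.889, impact vy=-14.982
  bounce: vy ← 0.56·14.982 = 8.390
Arc 2: start y=0.000, vy=8.390 → t=1.678, apex=3.520, x_land=50.176, impact vy=-8.390
  bounce: vy ← 0.56·8.390 = 4.698
Arc 3: start y=0.000, vy=4.698 → t=0.940, apex=1.104, x_land=61.537, impact vy=-4.698
  bounce: vy ← 0.56·4.698 = 2.631

1 2.472 11.223 29.889
2 1.678 3.520 50.176
3 0.940 1.104 61.537
final: 61.537 2.631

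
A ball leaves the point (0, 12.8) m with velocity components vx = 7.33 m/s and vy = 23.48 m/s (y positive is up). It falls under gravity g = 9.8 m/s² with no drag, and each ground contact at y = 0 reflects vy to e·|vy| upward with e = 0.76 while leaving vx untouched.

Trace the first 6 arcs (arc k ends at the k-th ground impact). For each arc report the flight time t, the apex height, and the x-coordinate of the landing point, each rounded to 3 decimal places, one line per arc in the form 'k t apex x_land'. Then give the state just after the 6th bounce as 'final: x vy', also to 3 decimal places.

Arc 1: start y=12.800, vy=23.480 → t=5.286, apex=40.928, x_land=38.747, impact vy=-28.323
  bounce: vy ← 0.76·28.323 = 21.525
Arc 2: start y=0.000, vy=21.525 → t=4.393, apex=23.640, x_land=70.947, impact vy=-21.525
  bounce: vy ← 0.76·21.525 = 16.359
Arc 3: start y=0.000, vy=16.359 → t=3.339, apex=13.654, x_land=95.419, impact vy=-16.359
  bounce: vy ← 0.76·16.359 = 12.433
Arc 4: start y=0.000, vy=12.433 → t=2.537, apex=7.887, x_land=114.018, impact vy=-12.433
  bounce: vy ← 0.76·12.433 = 9.449
Arc 5: start y=0.000, vy=9.449 → t=1.928, apex=4.555, x_land=128.153, impact vy=-9.449
  bounce: vy ← 0.76·9.449 = 7.181
Arc 6: start y=0.000, vy=7.181 → t=1.466, apex=2.631, x_land=138.896, impact vy=-7.181
  bounce: vy ← 0.76·7.181 = 5.458

1 5.286 40.928 38.747
2 4.393 23.640 70.947
3 3.339 13.654 95.419
4 2.537 7.887 114.018
5 1.928 4.555 128.153
6 1.466 2.631 138.896
final: 138.896 5.458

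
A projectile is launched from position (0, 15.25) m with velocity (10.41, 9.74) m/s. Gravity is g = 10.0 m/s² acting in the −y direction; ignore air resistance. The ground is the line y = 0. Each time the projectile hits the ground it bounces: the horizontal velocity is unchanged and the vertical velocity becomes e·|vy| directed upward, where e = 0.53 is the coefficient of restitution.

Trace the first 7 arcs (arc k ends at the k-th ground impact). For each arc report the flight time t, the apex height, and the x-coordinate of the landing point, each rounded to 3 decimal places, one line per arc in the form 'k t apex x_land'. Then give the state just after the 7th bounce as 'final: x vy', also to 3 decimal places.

1 2.974 19.993 30.956
2 2.120 5.616 53.021
3 1.123 1.578 64.716
4 0.595 0.443 70.914
5 0.316 0.124 74.199
6 0.167 0.035 75.941
7 0.089 0.010 76.863
final: 76.863 0.235

Arc 1: start y=15.250, vy=9.740 → t=2.974, apex=19.993, x_land=30.956, impact vy=-19.997
  bounce: vy ← 0.53·19.997 = 10.598
Arc 2: start y=0.000, vy=10.598 → t=2.120, apex=5.616, x_land=53.021, impact vy=-10.598
  bounce: vy ← 0.53·10.598 = 5.617
Arc 3: start y=0.000, vy=5.617 → t=1.123, apex=1.578, x_land=64.716, impact vy=-5.617
  bounce: vy ← 0.53·5.617 = 2.977
Arc 4: start y=0.000, vy=2.977 → t=0.595, apex=0.443, x_land=70.914, impact vy=-2.977
  bounce: vy ← 0.53·2.977 = 1.578
Arc 5: start y=0.000, vy=1.578 → t=0.316, apex=0.124, x_land=74.199, impact vy=-1.578
  bounce: vy ← 0.53·1.578 = 0.836
Arc 6: start y=0.000, vy=0.836 → t=0.167, apex=0.035, x_land=75.941, impact vy=-0.836
  bounce: vy ← 0.53·0.836 = 0.443
Arc 7: start y=0.000, vy=0.443 → t=0.089, apex=0.010, x_land=76.863, impact vy=-0.443
  bounce: vy ← 0.53·0.443 = 0.235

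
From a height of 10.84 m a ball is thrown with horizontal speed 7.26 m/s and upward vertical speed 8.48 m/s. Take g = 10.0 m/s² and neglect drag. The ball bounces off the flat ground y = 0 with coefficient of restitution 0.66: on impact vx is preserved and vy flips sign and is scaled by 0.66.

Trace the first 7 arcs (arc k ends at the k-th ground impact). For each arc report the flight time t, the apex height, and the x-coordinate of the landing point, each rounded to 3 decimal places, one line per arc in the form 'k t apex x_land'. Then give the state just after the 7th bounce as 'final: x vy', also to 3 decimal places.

Arc 1: start y=10.840, vy=8.480 → t=2.547, apex=14.436, x_land=18.492, impact vy=-16.991
  bounce: vy ← 0.66·16.991 = 11.214
Arc 2: start y=0.000, vy=11.214 → t=2.243, apex=6.288, x_land=34.776, impact vy=-11.214
  bounce: vy ← 0.66·11.214 = 7.401
Arc 3: start y=0.000, vy=7.401 → t=1.480, apex=2.739, x_land=45.523, impact vy=-7.401
  bounce: vy ← 0.66·7.401 = 4.885
Arc 4: start y=0.000, vy=4.885 → t=0.977, apex=1.193, x_land=52.616, impact vy=-4.885
  bounce: vy ← 0.66·4.885 = 3.224
Arc 5: start y=0.000, vy=3.224 → t=0.645, apex=0.520, x_land=57.297, impact vy=-3.224
  bounce: vy ← 0.66·3.224 = 2.128
Arc 6: start y=0.000, vy=2.128 → t=0.426, apex=0.226, x_land=60.387, impact vy=-2.128
  bounce: vy ← 0.66·2.128 = 1.404
Arc 7: start y=0.000, vy=1.404 → t=0.281, apex=0.099, x_land=62.426, impact vy=-1.404
  bounce: vy ← 0.66·1.404 = 0.927

1 2.547 14.436 18.492
2 2.243 6.288 34.776
3 1.480 2.739 45.523
4 0.977 1.193 52.616
5 0.645 0.520 57.297
6 0.426 0.226 60.387
7 0.281 0.099 62.426
final: 62.426 0.927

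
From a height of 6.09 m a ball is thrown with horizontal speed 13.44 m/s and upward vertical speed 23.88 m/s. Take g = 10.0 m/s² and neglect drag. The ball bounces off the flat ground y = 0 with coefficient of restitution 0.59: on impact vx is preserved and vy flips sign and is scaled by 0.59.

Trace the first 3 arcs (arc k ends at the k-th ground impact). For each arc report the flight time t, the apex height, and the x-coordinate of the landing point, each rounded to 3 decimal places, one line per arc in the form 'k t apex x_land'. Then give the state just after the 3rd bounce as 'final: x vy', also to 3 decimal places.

1 5.019 34.603 67.451
2 3.104 12.045 109.172
3 1.831 4.193 133.787
final: 133.787 5.403

Arc 1: start y=6.090, vy=23.880 → t=5.019, apex=34.603, x_land=67.451, impact vy=-26.307
  bounce: vy ← 0.59·26.307 = 15.521
Arc 2: start y=0.000, vy=15.521 → t=3.104, apex=12.045, x_land=109.172, impact vy=-15.521
  bounce: vy ← 0.59·15.521 = 9.157
Arc 3: start y=0.000, vy=9.157 → t=1.831, apex=4.193, x_land=133.787, impact vy=-9.157
  bounce: vy ← 0.59·9.157 = 5.403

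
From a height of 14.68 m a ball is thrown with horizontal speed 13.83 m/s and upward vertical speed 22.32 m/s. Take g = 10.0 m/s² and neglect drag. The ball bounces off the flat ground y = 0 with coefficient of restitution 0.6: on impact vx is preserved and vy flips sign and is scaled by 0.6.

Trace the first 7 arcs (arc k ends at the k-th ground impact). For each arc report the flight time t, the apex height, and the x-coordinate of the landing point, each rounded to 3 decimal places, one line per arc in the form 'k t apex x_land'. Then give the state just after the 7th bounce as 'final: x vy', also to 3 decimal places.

1 5.046 39.589 69.784
2 3.377 14.252 116.483
3 2.026 5.131 144.502
4 1.216 1.847 161.314
5 0.729 0.665 171.401
6 0.438 0.239 177.453
7 0.263 0.086 181.084
final: 181.084 0.788

Arc 1: start y=14.680, vy=22.320 → t=5.046, apex=39.589, x_land=69.784, impact vy=-28.139
  bounce: vy ← 0.6·28.139 = 16.883
Arc 2: start y=0.000, vy=16.883 → t=3.377, apex=14.252, x_land=116.483, impact vy=-16.883
  bounce: vy ← 0.6·16.883 = 10.130
Arc 3: start y=0.000, vy=10.130 → t=2.026, apex=5.131, x_land=144.502, impact vy=-10.130
  bounce: vy ← 0.6·10.130 = 6.078
Arc 4: start y=0.000, vy=6.078 → t=1.216, apex=1.847, x_land=161.314, impact vy=-6.078
  bounce: vy ← 0.6·6.078 = 3.647
Arc 5: start y=0.000, vy=3.647 → t=0.729, apex=0.665, x_land=171.401, impact vy=-3.647
  bounce: vy ← 0.6·3.647 = 2.188
Arc 6: start y=0.000, vy=2.188 → t=0.438, apex=0.239, x_land=177.453, impact vy=-2.188
  bounce: vy ← 0.6·2.188 = 1.313
Arc 7: start y=0.000, vy=1.313 → t=0.263, apex=0.086, x_land=181.084, impact vy=-1.313
  bounce: vy ← 0.6·1.313 = 0.788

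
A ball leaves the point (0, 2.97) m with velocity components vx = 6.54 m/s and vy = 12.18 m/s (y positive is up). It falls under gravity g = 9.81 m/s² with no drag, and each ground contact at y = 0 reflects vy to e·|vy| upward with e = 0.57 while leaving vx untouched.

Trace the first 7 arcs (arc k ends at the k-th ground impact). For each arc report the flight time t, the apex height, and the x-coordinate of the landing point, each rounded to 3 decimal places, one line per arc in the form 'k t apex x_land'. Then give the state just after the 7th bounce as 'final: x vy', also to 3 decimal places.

Arc 1: start y=2.970, vy=12.180 → t=2.707, apex=10.531, x_land=17.703, impact vy=-14.374
  bounce: vy ← 0.57·14.374 = 8.193
Arc 2: start y=0.000, vy=8.193 → t=1.670, apex=3.422, x_land=28.627, impact vy=-8.193
  bounce: vy ← 0.57·8.193 = 4.670
Arc 3: start y=0.000, vy=4.670 → t=0.952, apex=1.112, x_land=34.854, impact vy=-4.670
  bounce: vy ← 0.57·4.670 = 2.662
Arc 4: start y=0.000, vy=2.662 → t=0.543, apex=0.361, x_land=38.404, impact vy=-2.662
  bounce: vy ← 0.57·2.662 = 1.517
Arc 5: start y=0.000, vy=1.517 → t=0.309, apex=0.117, x_land=40.427, impact vy=-1.517
  bounce: vy ← 0.57·1.517 = 0.865
Arc 6: start y=0.000, vy=0.865 → t=0.176, apex=0.038, x_land=41.580, impact vy=-0.865
  bounce: vy ← 0.57·0.865 = 0.493
Arc 7: start y=0.000, vy=0.493 → t=0.101, apex=0.012, x_land=42.238, impact vy=-0.493
  bounce: vy ← 0.57·0.493 = 0.281

1 2.707 10.531 17.703
2 1.670 3.422 28.627
3 0.952 1.112 34.854
4 0.543 0.361 38.404
5 0.309 0.117 40.427
6 0.176 0.038 41.580
7 0.101 0.012 42.238
final: 42.238 0.281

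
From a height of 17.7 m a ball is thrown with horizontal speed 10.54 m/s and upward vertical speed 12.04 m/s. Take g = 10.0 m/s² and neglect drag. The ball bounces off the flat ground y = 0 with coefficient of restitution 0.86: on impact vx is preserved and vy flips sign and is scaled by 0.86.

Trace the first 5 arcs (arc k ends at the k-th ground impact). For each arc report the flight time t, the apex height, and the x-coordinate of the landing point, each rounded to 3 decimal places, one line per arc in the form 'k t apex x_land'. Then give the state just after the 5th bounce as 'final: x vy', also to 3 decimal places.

Arc 1: start y=17.700, vy=12.040 → t=3.438, apex=24.948, x_land=36.234, impact vy=-22.337
  bounce: vy ← 0.86·22.337 = 19.210
Arc 2: start y=0.000, vy=19.210 → t=3.842, apex=18.452, x_land=76.729, impact vy=-19.210
  bounce: vy ← 0.86·19.210 = 16.521
Arc 3: start y=0.000, vy=16.521 → t=3.304, apex=13.647, x_land=111.555, impact vy=-16.521
  bounce: vy ← 0.86·16.521 = 14.208
Arc 4: start y=0.000, vy=14.208 → t=2.842, apex=10.093, x_land=141.505, impact vy=-14.208
  bounce: vy ← 0.86·14.208 = 12.219
Arc 5: start y=0.000, vy=12.219 → t=2.444, apex=7.465, x_land=167.262, impact vy=-12.219
  bounce: vy ← 0.86·12.219 = 10.508

1 3.438 24.948 36.234
2 3.842 18.452 76.729
3 3.304 13.647 111.555
4 2.842 10.093 141.505
5 2.444 7.465 167.262
final: 167.262 10.508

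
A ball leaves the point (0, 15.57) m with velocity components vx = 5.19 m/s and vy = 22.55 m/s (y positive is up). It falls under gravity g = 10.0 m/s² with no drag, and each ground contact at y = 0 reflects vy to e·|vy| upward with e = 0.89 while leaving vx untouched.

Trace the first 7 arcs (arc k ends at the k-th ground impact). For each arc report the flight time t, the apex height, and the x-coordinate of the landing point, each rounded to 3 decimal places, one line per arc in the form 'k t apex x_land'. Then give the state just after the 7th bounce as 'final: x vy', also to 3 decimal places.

Arc 1: start y=15.570, vy=22.550 → t=5.118, apex=40.995, x_land=26.564, impact vy=-28.634
  bounce: vy ← 0.89·28.634 = 25.484
Arc 2: start y=0.000, vy=25.484 → t=5.097, apex=32.472, x_land=53.017, impact vy=-25.484
  bounce: vy ← 0.89·25.484 = 22.681
Arc 3: start y=0.000, vy=22.681 → t=4.536, apex=25.721, x_land=76.560, impact vy=-22.681
  bounce: vy ← 0.89·22.681 = 20.186
Arc 4: start y=0.000, vy=20.186 → t=4.037, apex=20.374, x_land=97.513, impact vy=-20.186
  bounce: vy ← 0.89·20.186 = 17.966
Arc 5: start y=0.000, vy=17.966 → t=3.593, apex=16.138, x_land=116.161, impact vy=-17.966
  bounce: vy ← 0.89·17.966 = 15.989
Arc 6: start y=0.000, vy=15.989 → t=3.198, apex=12.783, x_land=132.758, impact vy=-15.989
  bounce: vy ← 0.89·15.989 = 14.231
Arc 7: start y=0.000, vy=14.231 → t=2.846, apex=10.125, x_land=147.530, impact vy=-14.231
  bounce: vy ← 0.89·14.231 = 12.665

1 5.118 40.995 26.564
2 5.097 32.472 53.017
3 4.536 25.721 76.560
4 4.037 20.374 97.513
5 3.593 16.138 116.161
6 3.198 12.783 132.758
7 2.846 10.125 147.530
final: 147.530 12.665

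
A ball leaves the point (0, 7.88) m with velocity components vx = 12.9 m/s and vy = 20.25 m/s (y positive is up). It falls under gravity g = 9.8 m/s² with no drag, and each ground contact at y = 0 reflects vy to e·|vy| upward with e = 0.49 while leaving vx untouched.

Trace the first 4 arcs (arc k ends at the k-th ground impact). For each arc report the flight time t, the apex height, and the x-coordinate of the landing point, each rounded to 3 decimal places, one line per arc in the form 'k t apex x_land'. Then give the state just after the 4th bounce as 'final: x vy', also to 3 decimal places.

1 4.491 28.802 57.931
2 2.376 6.915 88.580
3 1.164 1.660 103.599
4 0.570 0.399 110.958
final: 110.958 1.370

Arc 1: start y=7.880, vy=20.250 → t=4.491, apex=28.802, x_land=57.931, impact vy=-23.759
  bounce: vy ← 0.49·23.759 = 11.642
Arc 2: start y=0.000, vy=11.642 → t=2.376, apex=6.915, x_land=88.580, impact vy=-11.642
  bounce: vy ← 0.49·11.642 = 5.705
Arc 3: start y=0.000, vy=5.705 → t=1.164, apex=1.660, x_land=103.599, impact vy=-5.705
  bounce: vy ← 0.49·5.705 = 2.795
Arc 4: start y=0.000, vy=2.795 → t=0.570, apex=0.399, x_land=110.958, impact vy=-2.795
  bounce: vy ← 0.49·2.795 = 1.370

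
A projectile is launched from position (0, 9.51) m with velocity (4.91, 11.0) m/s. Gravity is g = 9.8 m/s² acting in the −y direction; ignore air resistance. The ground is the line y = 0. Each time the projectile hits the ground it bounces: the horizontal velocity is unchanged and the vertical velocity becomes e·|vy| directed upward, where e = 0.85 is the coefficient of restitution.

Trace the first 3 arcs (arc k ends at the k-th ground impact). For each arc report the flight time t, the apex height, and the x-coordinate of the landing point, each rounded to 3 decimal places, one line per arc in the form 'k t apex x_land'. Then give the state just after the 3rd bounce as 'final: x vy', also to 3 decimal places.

Arc 1: start y=9.510, vy=11.000 → t=2.912, apex=15.683, x_land=14.295, impact vy=-17.533
  bounce: vy ← 0.85·17.533 = 14.903
Arc 2: start y=0.000, vy=14.903 → t=3.041, apex=11.331, x_land=29.229, impact vy=-14.903
  bounce: vy ← 0.85·14.903 = 12.667
Arc 3: start y=0.000, vy=12.667 → t=2.585, apex=8.187, x_land=41.922, impact vy=-12.667
  bounce: vy ← 0.85·12.667 = 10.767

1 2.912 15.683 14.295
2 3.041 11.331 29.229
3 2.585 8.187 41.922
final: 41.922 10.767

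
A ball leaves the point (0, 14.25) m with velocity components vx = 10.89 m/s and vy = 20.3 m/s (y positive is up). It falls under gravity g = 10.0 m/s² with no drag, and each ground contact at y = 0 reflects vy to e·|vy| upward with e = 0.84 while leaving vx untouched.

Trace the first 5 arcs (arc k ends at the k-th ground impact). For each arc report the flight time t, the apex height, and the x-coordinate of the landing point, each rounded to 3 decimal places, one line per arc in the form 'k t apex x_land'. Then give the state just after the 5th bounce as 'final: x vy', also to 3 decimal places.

Arc 1: start y=14.250, vy=20.300 → t=4.670, apex=34.855, x_land=50.859, impact vy=-26.402
  bounce: vy ← 0.84·26.402 = 22.178
Arc 2: start y=0.000, vy=22.178 → t=4.436, apex=24.593, x_land=99.163, impact vy=-22.178
  bounce: vy ← 0.84·22.178 = 18.630
Arc 3: start y=0.000, vy=18.630 → t=3.726, apex=17.353, x_land=139.738, impact vy=-18.630
  bounce: vy ← 0.84·18.630 = 15.649
Arc 4: start y=0.000, vy=15.649 → t=3.130, apex=12.244, x_land=173.821, impact vy=-15.649
  bounce: vy ← 0.84·15.649 = 13.145
Arc 5: start y=0.000, vy=13.145 → t=2.629, apex=8.640, x_land=202.451, impact vy=-13.145
  bounce: vy ← 0.84·13.145 = 11.042

1 4.670 34.855 50.859
2 4.436 24.593 99.163
3 3.726 17.353 139.738
4 3.130 12.244 173.821
5 2.629 8.640 202.451
final: 202.451 11.042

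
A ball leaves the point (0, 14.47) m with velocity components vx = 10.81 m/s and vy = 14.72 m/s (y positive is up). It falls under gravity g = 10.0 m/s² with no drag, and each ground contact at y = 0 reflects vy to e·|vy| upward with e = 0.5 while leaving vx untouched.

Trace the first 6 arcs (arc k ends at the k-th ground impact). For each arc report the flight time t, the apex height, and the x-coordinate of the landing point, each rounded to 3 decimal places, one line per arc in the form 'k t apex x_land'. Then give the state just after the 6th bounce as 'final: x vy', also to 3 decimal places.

Arc 1: start y=14.470, vy=14.720 → t=3.722, apex=25.304, x_land=40.231, impact vy=-22.496
  bounce: vy ← 0.5·22.496 = 11.248
Arc 2: start y=0.000, vy=11.248 → t=2.250, apex=6.326, x_land=64.549, impact vy=-11.248
  bounce: vy ← 0.5·11.248 = 5.624
Arc 3: start y=0.000, vy=5.624 → t=1.125, apex=1.581, x_land=76.708, impact vy=-5.624
  bounce: vy ← 0.5·5.624 = 2.812
Arc 4: start y=0.000, vy=2.812 → t=0.562, apex=0.395, x_land=82.788, impact vy=-2.812
  bounce: vy ← 0.5·2.812 = 1.406
Arc 5: start y=0.000, vy=1.406 → t=0.281, apex=0.099, x_land=85.828, impact vy=-1.406
  bounce: vy ← 0.5·1.406 = 0.703
Arc 6: start y=0.000, vy=0.703 → t=0.141, apex=0.025, x_land=87.348, impact vy=-0.703
  bounce: vy ← 0.5·0.703 = 0.352

1 3.722 25.304 40.231
2 2.250 6.326 64.549
3 1.125 1.581 76.708
4 0.562 0.395 82.788
5 0.281 0.099 85.828
6 0.141 0.025 87.348
final: 87.348 0.352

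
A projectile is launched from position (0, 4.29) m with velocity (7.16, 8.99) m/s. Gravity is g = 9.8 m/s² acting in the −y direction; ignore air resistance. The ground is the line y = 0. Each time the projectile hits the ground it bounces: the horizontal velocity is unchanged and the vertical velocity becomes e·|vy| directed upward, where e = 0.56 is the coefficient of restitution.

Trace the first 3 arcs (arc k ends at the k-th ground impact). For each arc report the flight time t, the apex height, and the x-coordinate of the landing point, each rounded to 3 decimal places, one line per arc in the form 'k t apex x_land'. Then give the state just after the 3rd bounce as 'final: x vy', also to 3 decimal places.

Arc 1: start y=4.290, vy=8.990 → t=2.228, apex=8.413, x_land=15.950, impact vy=-12.841
  bounce: vy ← 0.56·12.841 = 7.191
Arc 2: start y=0.000, vy=7.191 → t=1.468, apex=2.638, x_land=26.458, impact vy=-7.191
  bounce: vy ← 0.56·7.191 = 4.027
Arc 3: start y=0.000, vy=4.027 → t=0.822, apex=0.827, x_land=32.343, impact vy=-4.027
  bounce: vy ← 0.56·4.027 = 2.255

1 2.228 8.413 15.950
2 1.468 2.638 26.458
3 0.822 0.827 32.343
final: 32.343 2.255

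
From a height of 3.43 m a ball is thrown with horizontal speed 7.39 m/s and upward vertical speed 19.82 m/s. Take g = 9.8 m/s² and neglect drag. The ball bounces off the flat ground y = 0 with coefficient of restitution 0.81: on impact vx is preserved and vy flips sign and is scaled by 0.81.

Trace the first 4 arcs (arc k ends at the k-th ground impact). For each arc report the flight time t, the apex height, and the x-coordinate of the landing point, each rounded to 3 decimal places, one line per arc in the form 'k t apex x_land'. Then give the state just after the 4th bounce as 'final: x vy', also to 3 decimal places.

Arc 1: start y=3.430, vy=19.820 → t=4.211, apex=23.472, x_land=31.120, impact vy=-21.449
  bounce: vy ← 0.81·21.449 = 17.374
Arc 2: start y=0.000, vy=17.374 → t=3.546, apex=15.400, x_land=57.323, impact vy=-17.374
  bounce: vy ← 0.81·17.374 = 14.073
Arc 3: start y=0.000, vy=14.073 → t=2.872, apex=10.104, x_land=78.547, impact vy=-14.073
  bounce: vy ← 0.81·14.073 = 11.399
Arc 4: start y=0.000, vy=11.399 → t=2.326, apex=6.629, x_land=95.738, impact vy=-11.399
  bounce: vy ← 0.81·11.399 = 9.233

1 4.211 23.472 31.120
2 3.546 15.400 57.323
3 2.872 10.104 78.547
4 2.326 6.629 95.738
final: 95.738 9.233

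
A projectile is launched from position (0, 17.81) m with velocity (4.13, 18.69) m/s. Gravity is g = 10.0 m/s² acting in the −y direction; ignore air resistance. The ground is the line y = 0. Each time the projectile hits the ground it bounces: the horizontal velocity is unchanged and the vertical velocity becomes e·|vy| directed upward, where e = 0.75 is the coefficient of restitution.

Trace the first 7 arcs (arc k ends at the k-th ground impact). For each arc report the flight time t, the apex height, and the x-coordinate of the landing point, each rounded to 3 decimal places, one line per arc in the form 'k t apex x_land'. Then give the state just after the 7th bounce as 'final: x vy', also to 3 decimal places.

1 4.525 35.276 18.689
2 3.984 19.843 35.144
3 2.988 11.161 47.485
4 2.241 6.278 56.741
5 1.681 3.532 63.683
6 1.261 1.987 68.889
7 0.945 1.117 72.794
final: 72.794 3.546

Arc 1: start y=17.810, vy=18.690 → t=4.525, apex=35.276, x_land=18.689, impact vy=-26.562
  bounce: vy ← 0.75·26.562 = 19.921
Arc 2: start y=0.000, vy=19.921 → t=3.984, apex=19.843, x_land=35.144, impact vy=-19.921
  bounce: vy ← 0.75·19.921 = 14.941
Arc 3: start y=0.000, vy=14.941 → t=2.988, apex=11.161, x_land=47.485, impact vy=-14.941
  bounce: vy ← 0.75·14.941 = 11.206
Arc 4: start y=0.000, vy=11.206 → t=2.241, apex=6.278, x_land=56.741, impact vy=-11.206
  bounce: vy ← 0.75·11.206 = 8.404
Arc 5: start y=0.000, vy=8.404 → t=1.681, apex=3.532, x_land=63.683, impact vy=-8.404
  bounce: vy ← 0.75·8.404 = 6.303
Arc 6: start y=0.000, vy=6.303 → t=1.261, apex=1.987, x_land=68.889, impact vy=-6.303
  bounce: vy ← 0.75·6.303 = 4.727
Arc 7: start y=0.000, vy=4.727 → t=0.945, apex=1.117, x_land=72.794, impact vy=-4.727
  bounce: vy ← 0.75·4.727 = 3.546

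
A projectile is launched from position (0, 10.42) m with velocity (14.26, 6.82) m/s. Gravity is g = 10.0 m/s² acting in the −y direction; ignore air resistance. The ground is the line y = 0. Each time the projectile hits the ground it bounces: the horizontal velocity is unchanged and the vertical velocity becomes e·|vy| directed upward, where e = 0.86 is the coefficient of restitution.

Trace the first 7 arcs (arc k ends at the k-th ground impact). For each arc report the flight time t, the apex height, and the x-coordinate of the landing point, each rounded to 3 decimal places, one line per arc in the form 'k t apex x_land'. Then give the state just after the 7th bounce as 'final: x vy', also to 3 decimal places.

1 2.279 12.746 32.493
2 2.746 9.427 71.653
3 2.362 6.972 105.331
4 2.031 5.156 134.293
5 1.747 3.814 159.201
6 1.502 2.821 180.622
7 1.292 2.086 199.044
final: 199.044 5.555

Arc 1: start y=10.420, vy=6.820 → t=2.279, apex=12.746, x_land=32.493, impact vy=-15.966
  bounce: vy ← 0.86·15.966 = 13.731
Arc 2: start y=0.000, vy=13.731 → t=2.746, apex=9.427, x_land=71.653, impact vy=-13.731
  bounce: vy ← 0.86·13.731 = 11.808
Arc 3: start y=0.000, vy=11.808 → t=2.362, apex=6.972, x_land=105.331, impact vy=-11.808
  bounce: vy ← 0.86·11.808 = 10.155
Arc 4: start y=0.000, vy=10.155 → t=2.031, apex=5.156, x_land=134.293, impact vy=-10.155
  bounce: vy ← 0.86·10.155 = 8.734
Arc 5: start y=0.000, vy=8.734 → t=1.747, apex=3.814, x_land=159.201, impact vy=-8.734
  bounce: vy ← 0.86·8.734 = 7.511
Arc 6: start y=0.000, vy=7.511 → t=1.502, apex=2.821, x_land=180.622, impact vy=-7.511
  bounce: vy ← 0.86·7.511 = 6.459
Arc 7: start y=0.000, vy=6.459 → t=1.292, apex=2.086, x_land=199.044, impact vy=-6.459
  bounce: vy ← 0.86·6.459 = 5.555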